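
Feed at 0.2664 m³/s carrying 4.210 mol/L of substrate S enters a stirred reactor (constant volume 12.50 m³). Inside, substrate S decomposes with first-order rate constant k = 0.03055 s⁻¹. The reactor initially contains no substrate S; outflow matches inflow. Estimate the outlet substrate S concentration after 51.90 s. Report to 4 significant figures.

Accumulation = in − out − consumed: V dC/dt = Q C_in − Q C − k V C.
This is linear with rate a = Q/V + k = 0.0518620 s⁻¹.
C_ss = Q C_in/(Q + kV) = 1.73004 mol/L; C(t) = C_ss + (C₀ − C_ss) e^(−a t).
C(51.90) = 1.73004 + (-1.73004)·e^(−0.0518620·51.90) = 1.73004 + (-1.73004)·0.0677699 = 1.61280 mol/L.

1.613 mol/L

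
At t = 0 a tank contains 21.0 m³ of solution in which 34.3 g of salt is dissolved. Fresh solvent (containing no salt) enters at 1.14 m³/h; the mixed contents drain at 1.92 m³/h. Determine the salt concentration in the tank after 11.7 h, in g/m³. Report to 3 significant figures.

Total volume: dV/dt = Q_in − Q_out = -0.78000 m³/h, so V(t) = 21.0 − 0.78000 t and V(11.7) = 11.874 m³.
Species balance (pure solvent in): dm/dt = −Q_out · m/V(t).
Separate: dm/m = −Q_out dt/V(t) ⇒ ln(m/m₀) = −(Q_out/(Q_in−Q_out)) ln(V/V₀).
m = m₀ (V₀/V)^(Q_out/(Q_in−Q_out)) = 34.3 × (21.0/11.874)^(-2.4615) = 8.4287 g.
C = m/V = 8.4287/11.874 = 0.70985 g/m³.

0.710 g/m³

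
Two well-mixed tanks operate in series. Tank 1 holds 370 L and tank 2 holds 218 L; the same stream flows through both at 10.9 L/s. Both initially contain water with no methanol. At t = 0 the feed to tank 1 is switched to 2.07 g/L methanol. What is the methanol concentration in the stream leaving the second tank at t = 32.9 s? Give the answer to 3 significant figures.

0.731 g/L

Each tank obeys Vᵢ dCᵢ/dt = Q(Cᵢ₋₁ − Cᵢ), so τᵢ = Vᵢ/Q.
τ₁ = 370/10.9 = 33.945 s; τ₂ = 218/10.9 = 20.000 s.
Tank 1: C₁ = C_in(1 − e^(−t/τ₁)). Tank 2 (τ₁ ≠ τ₂): C₂ = C_in[1 − (τ₁ e^(−t/τ₁) − τ₂ e^(−t/τ₂))/(τ₁ − τ₂)].
At t = 32.9: e^(−t/τ₁) = 0.37938, e^(−t/τ₂) = 0.19301.
C₂ = 2.07·[1 − (33.945·0.37938 − 20.000·0.19301)/(13.945)] = 2.07·0.35333 = 0.73139 g/L.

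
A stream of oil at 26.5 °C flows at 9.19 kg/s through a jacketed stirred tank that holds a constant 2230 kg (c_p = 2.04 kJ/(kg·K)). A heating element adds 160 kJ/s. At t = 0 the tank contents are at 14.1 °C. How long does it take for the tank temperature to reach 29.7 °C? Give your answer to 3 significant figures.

M c_p dT/dt = ṁ c_p (T_in − T) + Q̇.
τ = M/ṁ = 242.66 s; T_ss = T_in + Q̇/(ṁ c_p) = 35.034 °C.
T(t) = T_ss + (T₀ − T_ss) e^(−t/τ). Set T = 29.7:
e^(−t/τ) = (29.7 − 35.034)/(14.1 − 35.034) = 0.25482
t = −242.66 · ln(0.25482) = 331.76 s.

332 s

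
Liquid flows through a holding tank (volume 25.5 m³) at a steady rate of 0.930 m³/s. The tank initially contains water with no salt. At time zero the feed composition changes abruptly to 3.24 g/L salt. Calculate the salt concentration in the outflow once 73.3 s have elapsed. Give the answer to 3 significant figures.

Transient balance on the dissolved component: V dC/dt = Q(C_in − C).
Rewrite as dC/dt + C/τ = C_in/τ, τ = V/Q = 27.419 s.
This is linear first-order; C(t) = C_in + (C₀ − C_in) e^(−t/τ).
C(73.3) = 3.24 + (0 − 3.24)·e^(−73.3/27.419) = 3.24 + (-3.2400)·0.069024 = 3.0164 g/L.

3.02 g/L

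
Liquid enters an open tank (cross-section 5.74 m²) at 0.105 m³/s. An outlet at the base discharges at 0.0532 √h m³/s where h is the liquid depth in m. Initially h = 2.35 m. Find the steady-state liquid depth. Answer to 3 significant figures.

Volume balance on the tank: A dh/dt = Q_in − 0.0532 √h. At steady state dh/dt = 0:
Q_in = 0.0532 √h_ss ⇒ √h_ss = 0.105/0.0532 = 1.9737.
h_ss = 1.9737² = 3.8954 m. (Since h₀ = 2.35 m < h_ss, the level will rise toward this value.)

3.90 m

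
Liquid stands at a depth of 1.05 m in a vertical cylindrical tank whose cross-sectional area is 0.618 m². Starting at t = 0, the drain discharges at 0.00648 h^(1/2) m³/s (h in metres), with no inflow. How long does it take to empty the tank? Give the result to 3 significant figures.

195 s

A dh/dt = −Q_out = −0.00648 √h.
Separate and integrate: 2(√h − √h₀) = −(0.00648/A) t.
Set h = 0: 2√h₀ = (0.00648/A) t_empty ⇒ t_empty = 2A√h₀/0.00648.
t_empty = 2·0.618·√1.05/0.00648 = 1.2360·1.0247/0.00648 = 195.45 s.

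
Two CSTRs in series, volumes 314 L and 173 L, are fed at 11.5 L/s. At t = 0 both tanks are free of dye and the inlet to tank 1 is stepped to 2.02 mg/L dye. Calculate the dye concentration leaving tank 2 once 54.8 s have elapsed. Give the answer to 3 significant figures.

Each tank obeys Vᵢ dCᵢ/dt = Q(Cᵢ₋₁ − Cᵢ), so τᵢ = Vᵢ/Q.
τ₁ = 314/11.5 = 27.304 s; τ₂ = 173/11.5 = 15.043 s.
Solving the cascade with C₁(0)=C₂(0)=0 gives C₂(t) = C_in[1 − (τ₁ e^(−t/τ₁) − τ₂ e^(−t/τ₂))/(τ₁ − τ₂)].
At t = 54.8: e^(−t/τ₁) = 0.13439, e^(−t/τ₂) = 0.026180.
C₂ = 2.02·[1 − (27.304·0.13439 − 15.043·0.026180)/(12.261)] = 2.02·0.73284 = 1.4803 mg/L.

1.48 mg/L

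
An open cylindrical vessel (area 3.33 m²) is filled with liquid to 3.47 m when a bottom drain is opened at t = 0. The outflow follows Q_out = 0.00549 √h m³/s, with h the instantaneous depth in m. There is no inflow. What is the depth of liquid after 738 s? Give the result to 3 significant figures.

With no inflow, A dh/dt = −0.00549 √h.
This is separable: 2 d(√h)/dt = −0.00549/A, so √h = √h₀ − (0.00549/(2A)) t.
√h = √3.47 − 0.00549·738/(2·3.33) = 1.8628 − 0.60835 = 1.2544.
h = 1.2544² = 1.5736 m.

1.57 m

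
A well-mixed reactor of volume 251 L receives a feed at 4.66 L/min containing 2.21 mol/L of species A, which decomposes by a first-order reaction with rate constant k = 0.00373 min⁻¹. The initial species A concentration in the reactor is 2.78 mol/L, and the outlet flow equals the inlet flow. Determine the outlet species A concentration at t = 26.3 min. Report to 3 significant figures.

Accumulation = in − out − consumed: V dC/dt = Q C_in − Q C − k V C.
This is linear with rate a = Q/V + k = 0.022296 min⁻¹.
C_ss = Q C_in/(Q + kV) = 1.8403 mol/L; C(t) = C_ss + (C₀ − C_ss) e^(−a t).
C(26.3) = 1.8403 + (0.93973)·e^(−0.022296·26.3) = 1.8403 + (0.93973)·0.55634 = 2.3631 mol/L.

2.36 mol/L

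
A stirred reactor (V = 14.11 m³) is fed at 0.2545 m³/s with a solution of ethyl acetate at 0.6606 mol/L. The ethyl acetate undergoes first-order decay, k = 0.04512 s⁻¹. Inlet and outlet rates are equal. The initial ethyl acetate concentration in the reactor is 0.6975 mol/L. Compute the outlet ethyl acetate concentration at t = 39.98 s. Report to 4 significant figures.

0.2294 mol/L

V dC/dt = Q(C_in − C) − k V C.
This is linear with rate a = Q/V + k = 0.0631569 s⁻¹.
C_ss = Q C_in/(Q + kV) = 0.188660 mol/L; C(t) = C_ss + (C₀ − C_ss) e^(−a t).
C(39.98) = 0.188660 + (0.508840)·e^(−0.0631569·39.98) = 0.188660 + (0.508840)·0.0800574 = 0.229396 mol/L.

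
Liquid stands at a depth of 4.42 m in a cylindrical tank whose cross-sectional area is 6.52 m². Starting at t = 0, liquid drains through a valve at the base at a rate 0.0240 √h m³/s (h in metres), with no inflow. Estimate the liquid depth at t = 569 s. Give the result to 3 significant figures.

A dh/dt = −Q_out = −0.0240 √h.
Separate and integrate: 2(√h − √h₀) = −(0.0240/A) t.
√h = √4.42 − 0.0240·569/(2·6.52) = 2.1024 − 1.0472 = 1.0551.
h = 1.0551² = 1.1133 m.

1.11 m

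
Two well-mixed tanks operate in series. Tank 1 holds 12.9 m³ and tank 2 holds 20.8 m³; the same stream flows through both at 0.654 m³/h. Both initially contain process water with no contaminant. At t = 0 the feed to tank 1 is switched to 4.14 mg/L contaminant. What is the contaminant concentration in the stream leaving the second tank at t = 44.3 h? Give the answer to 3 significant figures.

Species balance on tank i: dCᵢ/dt = (Cᵢ₋₁ − Cᵢ)/τᵢ with τᵢ = Vᵢ/Q.
τ₁ = 12.9/0.654 = 19.725 h; τ₂ = 20.8/0.654 = 31.804 h.
Tank 1: C₁ = C_in(1 − e^(−t/τ₁)). Tank 2 (τ₁ ≠ τ₂): C₂ = C_in[1 − (τ₁ e^(−t/τ₁) − τ₂ e^(−t/τ₂))/(τ₁ − τ₂)].
At t = 44.3: e^(−t/τ₁) = 0.10583, e^(−t/τ₂) = 0.24836.
C₂ = 4.14·[1 − (19.725·0.10583 − 31.804·0.24836)/(-12.080)] = 4.14·0.51892 = 2.1483 mg/L.

2.15 mg/L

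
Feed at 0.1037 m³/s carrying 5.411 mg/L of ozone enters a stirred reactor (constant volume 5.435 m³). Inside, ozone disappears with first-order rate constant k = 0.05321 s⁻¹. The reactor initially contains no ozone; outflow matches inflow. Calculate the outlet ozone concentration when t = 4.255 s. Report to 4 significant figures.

0.3782 mg/L

V dC/dt = Q(C_in − C) − k V C.
This is linear with rate a = Q/V + k = 0.0722900 s⁻¹.
C_ss = Q C_in/(Q + kV) = 1.42816 mg/L; C(t) = C_ss + (C₀ − C_ss) e^(−a t).
C(4.255) = 1.42816 + (-1.42816)·e^(−0.0722900·4.255) = 1.42816 + (-1.42816)·0.735214 = 0.378158 mg/L.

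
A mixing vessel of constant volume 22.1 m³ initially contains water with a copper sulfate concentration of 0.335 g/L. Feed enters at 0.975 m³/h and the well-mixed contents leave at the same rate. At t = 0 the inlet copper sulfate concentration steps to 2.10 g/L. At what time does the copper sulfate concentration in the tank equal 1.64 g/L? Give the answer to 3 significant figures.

Accumulation = in − out for the solute gives V dC/dt = Q(C_in − C), so τ = V/Q = 22.667 h.
C(t) = C_in + (C₀ − C_in) e^(−t/τ). Set C = 1.64 and solve for t:
e^(−t/τ) = (C − C_in)/(C₀ − C_in) = (1.64 − 2.10)/(0.335 − 2.10) = 0.26062
t = −τ ln(…) = 22.667 × 1.3447 = 30.479 h.

30.5 h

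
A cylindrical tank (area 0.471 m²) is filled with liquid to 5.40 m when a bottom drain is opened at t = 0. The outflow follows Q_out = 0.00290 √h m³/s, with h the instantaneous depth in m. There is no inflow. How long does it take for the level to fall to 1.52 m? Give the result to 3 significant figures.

354 s

Mass balance (ρ constant): A dh/dt = −0.00290 √h.
Separate and integrate: 2(√h − √h₀) = −(0.00290/A) t.
t = 2A(√h₀ − √h)/0.00290 = 2·0.471·(√5.40 − √1.52)/0.00290
  = 0.94200 × (2.3238 − 1.2329) / 0.00290 = 354.36 s.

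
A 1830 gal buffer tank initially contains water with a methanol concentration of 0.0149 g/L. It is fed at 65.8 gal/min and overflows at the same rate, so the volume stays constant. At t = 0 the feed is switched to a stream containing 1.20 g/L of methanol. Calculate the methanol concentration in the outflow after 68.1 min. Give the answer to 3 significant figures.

1.10 g/L

Unsteady species balance (constant V, well mixed): V dC/dt = Q(C_in − C).
Rewrite as dC/dt + C/τ = C_in/τ, τ = V/Q = 27.812 min.
Solution: C(t) = C_in + (C₀ − C_in) e^(−t/τ).
C(68.1) = 1.20 + (0.0149 − 1.20)·e^(−68.1/27.812) = 1.20 + (-1.1851)·0.086412 = 1.0976 g/L.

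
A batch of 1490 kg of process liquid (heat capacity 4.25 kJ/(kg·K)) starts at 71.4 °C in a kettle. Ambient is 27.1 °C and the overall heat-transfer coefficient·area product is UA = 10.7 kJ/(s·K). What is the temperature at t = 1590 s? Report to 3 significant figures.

30.1 °C

Lumped-capacitance energy balance: M c_p dT/dt = UA(T_amb − T).
dT/dt = (T_ss − T)/τ with T_ss = T_amb = 27.100 °C, τ = M c_p/UA = 1490·4.25/10.7 = 591.82 s.
Integrating: T(t) = T_ss + (T₀ − T_ss) e^(−t/τ).
T(1590) = 27.100 + (44.300)·0.068111 = 30.117 °C.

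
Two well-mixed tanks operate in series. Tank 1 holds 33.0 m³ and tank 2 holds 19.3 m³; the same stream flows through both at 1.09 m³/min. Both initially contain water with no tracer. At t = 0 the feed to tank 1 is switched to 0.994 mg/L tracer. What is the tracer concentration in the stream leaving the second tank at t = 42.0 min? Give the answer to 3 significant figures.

0.527 mg/L

Time constants: τᵢ = Vᵢ/Q for each well-mixed tank.
τ₁ = 33.0/1.09 = 30.275 min; τ₂ = 19.3/1.09 = 17.706 min.
Tank 1: C₁ = C_in(1 − e^(−t/τ₁)). Tank 2 (τ₁ ≠ τ₂): C₂ = C_in[1 − (τ₁ e^(−t/τ₁) − τ₂ e^(−t/τ₂))/(τ₁ − τ₂)].
At t = 42.0: e^(−t/τ₁) = 0.24976, e^(−t/τ₂) = 0.093292.
C₂ = 0.994·[1 − (30.275·0.24976 − 17.706·0.093292)/(12.569)] = 0.994·0.52983 = 0.52665 mg/L.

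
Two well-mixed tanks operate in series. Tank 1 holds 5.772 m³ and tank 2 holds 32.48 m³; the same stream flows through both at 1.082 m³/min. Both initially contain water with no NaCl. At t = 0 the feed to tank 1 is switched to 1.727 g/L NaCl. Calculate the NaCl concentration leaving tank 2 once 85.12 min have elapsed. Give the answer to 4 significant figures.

Each tank obeys Vᵢ dCᵢ/dt = Q(Cᵢ₋₁ − Cᵢ), so τᵢ = Vᵢ/Q.
τ₁ = 5.772/1.082 = 5.33457 min; τ₂ = 32.48/1.082 = 30.0185 min.
Solving the cascade with C₁(0)=C₂(0)=0 gives C₂(t) = C_in[1 − (τ₁ e^(−t/τ₁) − τ₂ e^(−t/τ₂))/(τ₁ − τ₂)].
At t = 85.12: e^(−t/τ₁) = 1.17560e-07, e^(−t/τ₂) = 0.0586841.
C₂ = 1.727·[1 − (5.33457·1.17560e-07 − 30.0185·0.0586841)/(-24.6839)] = 1.727·0.928633 = 1.60375 g/L.

1.604 g/L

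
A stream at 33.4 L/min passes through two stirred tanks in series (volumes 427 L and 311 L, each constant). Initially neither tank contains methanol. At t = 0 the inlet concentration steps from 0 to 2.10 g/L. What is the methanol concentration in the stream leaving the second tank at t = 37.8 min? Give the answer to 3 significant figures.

Each tank obeys Vᵢ dCᵢ/dt = Q(Cᵢ₋₁ − Cᵢ), so τᵢ = Vᵢ/Q.
τ₁ = 427/33.4 = 12.784 min; τ₂ = 311/33.4 = 9.3114 min.
Solving the cascade with C₁(0)=C₂(0)=0 gives C₂(t) = C_in[1 − (τ₁ e^(−t/τ₁) − τ₂ e^(−t/τ₂))/(τ₁ − τ₂)].
At t = 37.8: e^(−t/τ₁) = 0.051989, e^(−t/τ₂) = 0.017257.
C₂ = 2.10·[1 − (12.784·0.051989 − 9.3114·0.017257)/(3.4731)] = 2.10·0.85489 = 1.7953 g/L.

1.80 g/L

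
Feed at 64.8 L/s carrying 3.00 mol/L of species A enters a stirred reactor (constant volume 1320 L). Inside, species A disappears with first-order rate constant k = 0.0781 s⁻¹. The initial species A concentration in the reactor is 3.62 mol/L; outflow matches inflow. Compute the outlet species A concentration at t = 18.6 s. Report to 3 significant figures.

Species balance: V dC/dt = Q C_in − Q C − k V C.
This is linear with rate a = Q/V + k = 0.12719 s⁻¹.
C_ss = Q C_in/(Q + kV) = 1.1579 mol/L; C(t) = C_ss + (C₀ − C_ss) e^(−a t).
C(18.6) = 1.1579 + (2.4621)·e^(−0.12719·18.6) = 1.1579 + (2.4621)·0.093879 = 1.3890 mol/L.

1.39 mol/L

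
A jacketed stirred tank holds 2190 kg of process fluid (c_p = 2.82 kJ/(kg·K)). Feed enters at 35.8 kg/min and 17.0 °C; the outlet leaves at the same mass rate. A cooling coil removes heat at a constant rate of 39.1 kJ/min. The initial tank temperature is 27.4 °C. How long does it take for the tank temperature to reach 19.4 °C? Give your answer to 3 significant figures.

82.8 min

Energy balance: M c_p dT/dt = ṁ c_p (T_in − T) − 39.1.
τ = M/ṁ = 61.173 min; T_ss = T_in − Q̇/(ṁ c_p) = 16.613 °C.
T(t) = T_ss + (T₀ − T_ss) e^(−t/τ). Set T = 19.4:
e^(−t/τ) = (19.4 − 16.613)/(27.4 − 16.613) = 0.25839
t = −61.173 · ln(0.25839) = 82.785 min.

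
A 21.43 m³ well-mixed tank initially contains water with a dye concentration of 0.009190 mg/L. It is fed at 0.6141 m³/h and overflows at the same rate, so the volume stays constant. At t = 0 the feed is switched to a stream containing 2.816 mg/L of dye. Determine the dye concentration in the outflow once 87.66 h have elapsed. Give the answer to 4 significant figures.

Accumulation = in − out for the solute gives V dC/dt = Q(C_in − C).
Rewrite as dC/dt + C/τ = C_in/τ, τ = V/Q = 34.8966 h.
C approaches C_in exponentially: C(t) = C_in + (C₀ − C_in) e^(−t/τ).
C(87.66) = 2.816 + (0.009190 − 2.816)·e^(−87.66/34.8966) = 2.816 + (-2.80681)·0.0811064 = 2.58835 mg/L.

2.588 mg/L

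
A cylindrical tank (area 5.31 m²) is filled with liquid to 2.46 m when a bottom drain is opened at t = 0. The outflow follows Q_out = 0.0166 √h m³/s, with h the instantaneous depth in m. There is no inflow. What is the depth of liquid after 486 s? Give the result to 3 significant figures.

0.654 m

With no inflow, A dh/dt = −0.0166 √h.
Separate and integrate: 2(√h − √h₀) = −(0.0166/A) t.
√h = √2.46 − 0.0166·486/(2·5.31) = 1.5684 − 0.75966 = 0.80878.
h = 0.80878² = 0.65412 m.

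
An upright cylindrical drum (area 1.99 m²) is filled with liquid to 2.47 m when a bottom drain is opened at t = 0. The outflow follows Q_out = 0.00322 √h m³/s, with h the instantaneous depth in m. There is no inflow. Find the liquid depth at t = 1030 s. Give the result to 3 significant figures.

Accumulation of liquid (constant cross-section A): A dh/dt = −0.00322 √h.
∫ h^(−1/2) dh = −(0.00322/A) ∫ dt, giving 2√h = 2√h₀ − (0.00322/A) t.
√h = √2.47 − 0.00322·1030/(2·1.99) = 1.5716 − 0.83332 = 0.73831.
h = 0.73831² = 0.54510 m.

0.545 m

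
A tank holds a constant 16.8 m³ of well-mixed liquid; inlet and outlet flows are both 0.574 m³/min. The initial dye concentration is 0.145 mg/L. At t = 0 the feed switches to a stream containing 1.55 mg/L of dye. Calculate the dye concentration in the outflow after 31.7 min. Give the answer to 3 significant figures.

1.07 mg/L

Transient balance on the dissolved component: V dC/dt = Q(C_in − C).
So dC/dt = (C_in − C)/τ with τ = V/Q = 16.8/0.574 = 29.268 min.
This is linear first-order; C(t) = C_in + (C₀ − C_in) e^(−t/τ).
C(31.7) = 1.55 + (0.145 − 1.55)·e^(−31.7/29.268) = 1.55 + (-1.4050)·0.33855 = 1.0743 mg/L.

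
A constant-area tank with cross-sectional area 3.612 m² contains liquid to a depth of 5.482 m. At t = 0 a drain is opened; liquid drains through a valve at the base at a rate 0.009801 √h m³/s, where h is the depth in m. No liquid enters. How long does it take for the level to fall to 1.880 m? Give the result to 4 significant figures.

A dh/dt = −Q_out = −0.009801 √h.
Separate and integrate: 2(√h − √h₀) = −(0.009801/A) t.
t = 2A(√h₀ − √h)/0.009801 = 2·3.612·(√5.482 − √1.880)/0.009801
  = 7.22400 × (2.34137 − 1.37113) / 0.009801 = 715.130 s.

715.1 s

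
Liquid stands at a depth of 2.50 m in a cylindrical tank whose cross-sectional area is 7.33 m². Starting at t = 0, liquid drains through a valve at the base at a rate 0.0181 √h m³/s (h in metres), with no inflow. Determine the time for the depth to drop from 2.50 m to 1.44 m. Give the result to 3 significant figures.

A dh/dt = −Q_out = −0.0181 √h.
∫ h^(−1/2) dh = −(0.0181/A) ∫ dt, giving 2√h = 2√h₀ − (0.0181/A) t.
t = 2A(√h₀ − √h)/0.0181 = 2·7.33·(√2.50 − √1.44)/0.0181
  = 14.660 × (1.5811 − 1.2000) / 0.0181 = 308.70 s.

309 s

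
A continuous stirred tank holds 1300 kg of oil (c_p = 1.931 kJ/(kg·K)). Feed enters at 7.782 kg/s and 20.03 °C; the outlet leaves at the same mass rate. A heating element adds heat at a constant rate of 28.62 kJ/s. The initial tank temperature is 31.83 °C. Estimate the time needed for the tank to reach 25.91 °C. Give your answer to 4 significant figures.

First-law balance (no shaft work): M c_p dT/dt = ṁ c_p (T_in − T) + 28.62.
τ = M/ṁ = 167.052 s; T_ss = T_in + Q̇/(ṁ c_p) = 21.9346 °C.
T(t) = T_ss + (T₀ − T_ss) e^(−t/τ). Set T = 25.91:
e^(−t/τ) = (25.91 − 21.9346)/(31.83 − 21.9346) = 0.401744
t = −167.052 · ln(0.401744) = 152.341 s.

152.3 s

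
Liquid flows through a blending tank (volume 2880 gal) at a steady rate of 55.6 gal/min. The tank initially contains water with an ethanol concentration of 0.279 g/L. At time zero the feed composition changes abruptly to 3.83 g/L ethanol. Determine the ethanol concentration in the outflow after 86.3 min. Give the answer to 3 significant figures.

Mass balance on the solute (V constant): V dC/dt = Q(C_in − C).
Time constant τ = V/Q = 2880/55.6 = 51.799 min.
Solution: C(t) = C_in + (C₀ − C_in) e^(−t/τ).
C(86.3) = 3.83 + (0.279 − 3.83)·e^(−86.3/51.799) = 3.83 + (-3.5510)·0.18899 = 3.1589 g/L.

3.16 g/L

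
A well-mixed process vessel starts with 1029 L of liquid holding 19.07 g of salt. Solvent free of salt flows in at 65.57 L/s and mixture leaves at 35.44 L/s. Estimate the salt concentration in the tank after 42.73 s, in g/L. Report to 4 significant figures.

0.003170 g/L

Total volume: dV/dt = Q_in − Q_out = 30.1300 L/s, so V(t) = 1029 + 30.1300 t and V(42.73) = 2316.45 L.
No salt enters, so dm/dt = −Q_out · (m/V).
Separate: dm/m = −Q_out dt/V(t) ⇒ ln(m/m₀) = −(Q_out/(Q_in−Q_out)) ln(V/V₀).
m = m₀ (V₀/V)^(Q_out/(Q_in−Q_out)) = 19.07 × (1029/2316.45)^(1.17624) = 7.34235 g.
C = m/V = 7.34235/2316.45 = 0.00316965 g/L.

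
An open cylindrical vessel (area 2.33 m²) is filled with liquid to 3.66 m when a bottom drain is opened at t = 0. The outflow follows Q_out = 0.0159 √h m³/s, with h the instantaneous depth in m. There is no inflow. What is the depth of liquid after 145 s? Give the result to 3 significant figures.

2.01 m

Volume balance on the tank: A dh/dt = −0.0159 √h.
∫ h^(−1/2) dh = −(0.0159/A) ∫ dt, giving 2√h = 2√h₀ − (0.0159/A) t.
√h = √3.66 − 0.0159·145/(2·2.33) = 1.9131 − 0.49474 = 1.4184.
h = 1.4184² = 2.0118 m.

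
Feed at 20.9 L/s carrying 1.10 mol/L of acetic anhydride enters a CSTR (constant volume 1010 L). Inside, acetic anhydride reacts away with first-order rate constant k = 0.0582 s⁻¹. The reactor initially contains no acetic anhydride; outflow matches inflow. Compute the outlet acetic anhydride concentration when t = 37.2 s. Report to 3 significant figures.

0.273 mol/L

V dC/dt = Q(C_in − C) − k V C.
This is linear with rate a = Q/V + k = 0.078893 s⁻¹.
C_ss = Q C_in/(Q + kV) = 0.28852 mol/L; C(t) = C_ss + (C₀ − C_ss) e^(−a t).
C(37.2) = 0.28852 + (-0.28852)·e^(−0.078893·37.2) = 0.28852 + (-0.28852)·0.053140 = 0.27319 mol/L.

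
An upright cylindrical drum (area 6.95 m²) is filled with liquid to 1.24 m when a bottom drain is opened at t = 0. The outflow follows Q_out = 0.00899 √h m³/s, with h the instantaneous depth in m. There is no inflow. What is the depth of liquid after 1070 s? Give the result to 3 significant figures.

0.178 m

Volume balance on the tank: A dh/dt = −0.00899 √h.
This is separable: 2 d(√h)/dt = −0.00899/A, so √h = √h₀ − (0.00899/(2A)) t.
√h = √1.24 − 0.00899·1070/(2·6.95) = 1.1136 − 0.69204 = 0.42152.
h = 0.42152² = 0.17768 m.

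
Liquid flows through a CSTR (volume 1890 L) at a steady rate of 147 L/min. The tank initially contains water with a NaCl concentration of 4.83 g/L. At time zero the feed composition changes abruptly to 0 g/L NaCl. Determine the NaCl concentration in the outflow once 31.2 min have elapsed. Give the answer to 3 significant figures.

0.427 g/L

Transient balance on the dissolved component: V dC/dt = Q(C_in − C).
Time constant τ = V/Q = 1890/147 = 12.857 min.
This is linear first-order; C(t) = C_in + (C₀ − C_in) e^(−t/τ).
C(31.2) = 0 + (4.83 − 0)·e^(−31.2/12.857) = 0 + (4.8300)·0.088331 = 0.42664 g/L.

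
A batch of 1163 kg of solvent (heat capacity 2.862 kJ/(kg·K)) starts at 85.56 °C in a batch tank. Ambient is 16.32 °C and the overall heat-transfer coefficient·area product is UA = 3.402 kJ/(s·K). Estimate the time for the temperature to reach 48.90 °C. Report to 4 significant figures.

737.6 s

Heat balance on the well-mixed liquid: M c_p dT/dt = −UA(T − T_amb).
τ = M c_p/UA = 978.397 s; T_ss = T_amb = 16.3200 °C.
T(t) = T_ss + (T₀ − T_ss)e^(−t/τ); set T = 48.90:
t = −τ ln[(T − T_ss)/(T₀ − T_ss)] = −978.397 · ln(0.470537) = 737.594 s.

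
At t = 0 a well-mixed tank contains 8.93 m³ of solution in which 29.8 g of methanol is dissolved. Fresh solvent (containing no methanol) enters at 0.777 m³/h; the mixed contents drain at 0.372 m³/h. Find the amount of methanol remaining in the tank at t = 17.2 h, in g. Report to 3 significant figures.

Let m(t) be the amount of methanol. Volume: V(t) = V₀ + (Q_in − Q_out) t = 8.93 + 0.40500 t; V(17.2) = 15.896 m³.
Solute balance: dm/dt = 0 − Q_out C = −Q_out m/V(t).
dm/m = −Q_out dt/(V₀ + 0.40500 t); integrating gives ln(m/m₀) = −(Q_out/(Q_in−Q_out)) ln(V/V₀).
m = m₀ (V₀/V)^(Q_out/(Q_in−Q_out)) = 29.8 × (8.93/15.896)^(0.91852) = 17.546 g.

17.5 g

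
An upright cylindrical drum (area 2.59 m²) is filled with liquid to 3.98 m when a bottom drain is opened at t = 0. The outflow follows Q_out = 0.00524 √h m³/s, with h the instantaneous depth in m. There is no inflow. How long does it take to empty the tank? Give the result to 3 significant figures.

With no inflow, A dh/dt = −0.00524 √h.
∫ h^(−1/2) dh = −(0.00524/A) ∫ dt, giving 2√h = 2√h₀ − (0.00524/A) t.
Set h = 0: 2√h₀ = (0.00524/A) t_empty ⇒ t_empty = 2A√h₀/0.00524.
t_empty = 2·2.59·√3.98/0.00524 = 5.1800·1.9950/0.00524 = 1972.2 s.

1970 s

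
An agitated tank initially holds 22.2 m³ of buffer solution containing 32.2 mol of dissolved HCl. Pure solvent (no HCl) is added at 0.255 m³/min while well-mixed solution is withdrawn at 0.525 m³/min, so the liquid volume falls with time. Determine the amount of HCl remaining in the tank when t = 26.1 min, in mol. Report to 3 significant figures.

15.3 mol

Total volume: dV/dt = Q_in − Q_out = -0.27000 m³/min, so V(t) = 22.2 − 0.27000 t and V(26.1) = 15.153 m³.
Species balance (pure solvent in): dm/dt = −Q_out · m/V(t).
dm/m = −Q_out dt/(V₀ − 0.27000 t); integrating gives ln(m/m₀) = −(Q_out/(Q_in−Q_out)) ln(V/V₀).
m = m₀ (V₀/V)^(Q_out/(Q_in−Q_out)) = 32.2 × (22.2/15.153)^(-1.9444) = 15.324 mol.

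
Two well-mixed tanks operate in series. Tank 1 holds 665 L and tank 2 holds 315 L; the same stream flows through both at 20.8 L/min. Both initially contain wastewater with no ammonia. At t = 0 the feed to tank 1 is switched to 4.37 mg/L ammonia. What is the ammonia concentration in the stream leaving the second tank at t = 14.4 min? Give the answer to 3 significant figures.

Species balance on tank i: dCᵢ/dt = (Cᵢ₋₁ − Cᵢ)/τᵢ with τᵢ = Vᵢ/Q.
τ₁ = 665/20.8 = 31.971 min; τ₂ = 315/20.8 = 15.144 min.
Solving the cascade with C₁(0)=C₂(0)=0 gives C₂(t) = C_in[1 − (τ₁ e^(−t/τ₁) − τ₂ e^(−t/τ₂))/(τ₁ − τ₂)].
At t = 14.4: e^(−t/τ₁) = 0.63737, e^(−t/τ₂) = 0.38641.
C₂ = 4.37·[1 − (31.971·0.63737 − 15.144·0.38641)/(16.827)] = 4.37·0.13677 = 0.59767 mg/L.

0.598 mg/L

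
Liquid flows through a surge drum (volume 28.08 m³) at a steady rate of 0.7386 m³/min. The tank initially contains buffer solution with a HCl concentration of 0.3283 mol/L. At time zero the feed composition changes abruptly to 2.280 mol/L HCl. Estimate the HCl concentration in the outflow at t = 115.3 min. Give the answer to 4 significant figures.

2.186 mol/L

Species balance on the tank: V dC/dt = Q(C_in − C).
So dC/dt = (C_in − C)/τ with τ = V/Q = 28.08/0.7386 = 38.0179 min.
This is linear first-order; C(t) = C_in + (C₀ − C_in) e^(−t/τ).
C(115.3) = 2.280 + (0.3283 − 2.280)·e^(−115.3/38.0179) = 2.280 + (-1.95170)·0.0481813 = 2.18596 mol/L.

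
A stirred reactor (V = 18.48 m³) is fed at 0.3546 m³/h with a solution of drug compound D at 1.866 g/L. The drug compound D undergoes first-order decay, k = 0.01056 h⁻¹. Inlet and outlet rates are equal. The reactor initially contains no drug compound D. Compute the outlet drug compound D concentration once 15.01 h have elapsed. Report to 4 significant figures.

Accumulation = in − out − consumed: V dC/dt = Q C_in − Q C − k V C.
dC/dt = (Q/V) C_in − (Q/V + k) C; effective rate a = Q/V + k = 0.0191883 + 0.01056 = 0.0297483 h⁻¹.
C_ss = Q C_in/(Q + kV) = 1.20361 g/L; C(t) = C_ss + (C₀ − C_ss) e^(−a t).
C(15.01) = 1.20361 + (-1.20361)·e^(−0.0297483·15.01) = 1.20361 + (-1.20361)·0.639850 = 0.433481 g/L.

0.4335 g/L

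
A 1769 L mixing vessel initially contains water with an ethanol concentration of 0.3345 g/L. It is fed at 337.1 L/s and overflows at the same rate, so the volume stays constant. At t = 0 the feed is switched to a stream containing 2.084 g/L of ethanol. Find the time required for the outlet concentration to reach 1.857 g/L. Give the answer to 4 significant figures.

Transient balance on the dissolved component: V dC/dt = Q(C_in − C), so τ = V/Q = 5.24770 s.
C(t) = C_in + (C₀ − C_in) e^(−t/τ). Set C = 1.857 and solve for t:
e^(−t/τ) = (C − C_in)/(C₀ − C_in) = (1.857 − 2.084)/(0.3345 − 2.084) = 0.129751
t = −τ ln(…) = 5.24770 × 2.04214 = 10.7165 s.

10.72 s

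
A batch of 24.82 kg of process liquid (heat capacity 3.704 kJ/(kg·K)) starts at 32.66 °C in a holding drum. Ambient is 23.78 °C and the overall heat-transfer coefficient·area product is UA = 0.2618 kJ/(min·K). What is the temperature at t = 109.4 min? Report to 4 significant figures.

M c_p dT/dt = −UA(T − T_amb).
dT/dt = (T_ss − T)/τ with T_ss = T_amb = 23.7800 °C, τ = M c_p/UA = 24.82·3.704/0.2618 = 351.158 min.
Integrating: T(t) = T_ss + (T₀ − T_ss) e^(−t/τ).
T(109.4) = 23.7800 + (8.88000)·0.732318 = 30.2830 °C.

30.28 °C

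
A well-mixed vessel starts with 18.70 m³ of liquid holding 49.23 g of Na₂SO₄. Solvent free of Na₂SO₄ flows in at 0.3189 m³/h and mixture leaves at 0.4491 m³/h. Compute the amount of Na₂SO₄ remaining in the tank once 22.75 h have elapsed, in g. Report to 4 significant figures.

27.16 g

Let m(t) be the amount of Na₂SO₄. Volume: V(t) = V₀ + (Q_in − Q_out) t = 18.70 − 0.130200 t; V(22.75) = 15.7379 m³.
No Na₂SO₄ enters, so dm/dt = −Q_out · (m/V).
Separate: dm/m = −Q_out dt/V(t) ⇒ ln(m/m₀) = −(Q_out/(Q_in−Q_out)) ln(V/V₀).
m = m₀ (V₀/V)^(Q_out/(Q_in−Q_out)) = 49.23 × (18.70/15.7379)^(-3.44931) = 27.1581 g.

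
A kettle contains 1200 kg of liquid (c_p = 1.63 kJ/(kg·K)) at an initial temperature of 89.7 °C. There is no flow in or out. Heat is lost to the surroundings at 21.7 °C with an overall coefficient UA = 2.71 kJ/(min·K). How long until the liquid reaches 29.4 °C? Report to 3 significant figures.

1570 min

M c_p dT/dt = −UA(T − T_amb).
τ = M c_p/UA = 721.77 min; T_ss = T_amb = 21.700 °C.
T(t) = T_ss + (T₀ − T_ss)e^(−t/τ); set T = 29.4:
t = −τ ln[(T − T_ss)/(T₀ − T_ss)] = −721.77 · ln(0.11324) = 1572.2 min.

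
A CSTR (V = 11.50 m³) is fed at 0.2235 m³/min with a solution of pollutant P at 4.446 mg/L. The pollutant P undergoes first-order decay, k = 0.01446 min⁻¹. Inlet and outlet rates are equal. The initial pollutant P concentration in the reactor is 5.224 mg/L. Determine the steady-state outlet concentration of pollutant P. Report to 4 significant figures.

V dC/dt = Q(C_in − C) − k V C.
Steady state (dC/dt = 0): C_ss = Q C_in/(Q + kV) = C_in/(1 + kV/Q).
C_ss = 0.2235·4.446/(0.2235 + 0.01446·11.50) = 0.993681/0.389790 = 2.54927 mg/L.

2.549 mg/L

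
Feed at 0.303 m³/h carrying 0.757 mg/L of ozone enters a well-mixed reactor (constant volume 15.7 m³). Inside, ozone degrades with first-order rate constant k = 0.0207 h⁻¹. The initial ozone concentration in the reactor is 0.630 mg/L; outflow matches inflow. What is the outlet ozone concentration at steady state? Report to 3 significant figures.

0.365 mg/L

V dC/dt = Q(C_in − C) − k V C.
Steady state (dC/dt = 0): C_ss = Q C_in/(Q + kV) = C_in/(1 + kV/Q).
C_ss = 0.303·0.757/(0.303 + 0.0207·15.7) = 0.22937/0.62799 = 0.36525 mg/L.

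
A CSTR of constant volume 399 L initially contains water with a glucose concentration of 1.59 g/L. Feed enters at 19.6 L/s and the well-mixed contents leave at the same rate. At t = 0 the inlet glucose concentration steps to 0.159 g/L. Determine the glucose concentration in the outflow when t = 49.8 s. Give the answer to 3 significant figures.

Species balance on the tank: V dC/dt = Q(C_in − C).
So dC/dt = (C_in − C)/τ with τ = V/Q = 399/19.6 = 20.357 s.
Integrating: C(t) = C_in + (C₀ − C_in) e^(−t/τ).
C(49.8) = 0.159 + (1.59 − 0.159)·e^(−49.8/20.357) = 0.159 + (1.4310)·0.086612 = 0.28294 g/L.

0.283 g/L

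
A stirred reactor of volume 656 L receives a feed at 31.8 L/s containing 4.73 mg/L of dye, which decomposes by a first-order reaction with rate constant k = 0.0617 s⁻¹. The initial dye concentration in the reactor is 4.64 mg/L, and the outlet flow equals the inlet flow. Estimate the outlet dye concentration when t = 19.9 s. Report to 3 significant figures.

Species balance: V dC/dt = Q C_in − Q C − k V C.
This is linear with rate a = Q/V + k = 0.11018 s⁻¹.
C_ss = Q C_in/(Q + kV) = 2.0811 mg/L; C(t) = C_ss + (C₀ − C_ss) e^(−a t).
C(19.9) = 2.0811 + (2.5589)·e^(−0.11018·19.9) = 2.0811 + (2.5589)·0.11164 = 2.3668 mg/L.

2.37 mg/L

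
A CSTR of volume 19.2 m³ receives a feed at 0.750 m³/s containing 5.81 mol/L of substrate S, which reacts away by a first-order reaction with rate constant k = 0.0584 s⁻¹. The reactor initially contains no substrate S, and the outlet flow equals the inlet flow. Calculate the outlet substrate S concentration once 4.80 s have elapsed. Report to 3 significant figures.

Species balance: V dC/dt = Q C_in − Q C − k V C.
dC/dt = (Q/V) C_in − (Q/V + k) C; effective rate a = Q/V + k = 0.039062 + 0.0584 = 0.097463 s⁻¹.
C_ss = Q C_in/(Q + kV) = 2.3286 mol/L; C(t) = C_ss + (C₀ − C_ss) e^(−a t).
C(4.80) = 2.3286 + (-2.3286)·e^(−0.097463·4.80) = 2.3286 + (-2.3286)·0.62637 = 0.87005 mol/L.

0.870 mol/L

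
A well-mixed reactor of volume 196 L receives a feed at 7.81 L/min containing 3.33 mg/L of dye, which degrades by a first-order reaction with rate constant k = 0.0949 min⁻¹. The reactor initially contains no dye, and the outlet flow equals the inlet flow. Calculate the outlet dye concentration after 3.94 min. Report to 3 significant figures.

0.406 mg/L

V dC/dt = Q(C_in − C) − k V C.
This is linear with rate a = Q/V + k = 0.13475 min⁻¹.
C_ss = Q C_in/(Q + kV) = 0.98474 mg/L; C(t) = C_ss + (C₀ − C_ss) e^(−a t).
C(3.94) = 0.98474 + (-0.98474)·e^(−0.13475·3.94) = 0.98474 + (-0.98474)·0.58807 = 0.40564 mg/L.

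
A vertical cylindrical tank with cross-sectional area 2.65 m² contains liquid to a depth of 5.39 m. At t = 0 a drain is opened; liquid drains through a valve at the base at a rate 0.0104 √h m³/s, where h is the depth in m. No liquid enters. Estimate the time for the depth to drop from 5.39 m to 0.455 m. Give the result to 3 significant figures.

839 s

A dh/dt = −Q_out = −0.0104 √h.
This is separable: 2 d(√h)/dt = −0.0104/A, so √h = √h₀ − (0.0104/(2A)) t.
t = 2A(√h₀ − √h)/0.0104 = 2·2.65·(√5.39 − √0.455)/0.0104
  = 5.3000 × (2.3216 − 0.67454) / 0.0104 = 839.39 s.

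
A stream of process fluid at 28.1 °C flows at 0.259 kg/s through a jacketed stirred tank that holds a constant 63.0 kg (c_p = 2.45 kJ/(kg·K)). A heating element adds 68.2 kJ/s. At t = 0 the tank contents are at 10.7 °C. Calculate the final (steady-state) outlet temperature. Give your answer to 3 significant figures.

136 °C

First-law balance (no shaft work): M c_p dT/dt = ṁ c_p (T_in − T) + 68.2.
At steady state dT/dt = 0 ⇒ T_ss = T_in + Q̇/(ṁ c_p) = 28.1 + 68.2/(0.259·2.45) = 135.58 °C.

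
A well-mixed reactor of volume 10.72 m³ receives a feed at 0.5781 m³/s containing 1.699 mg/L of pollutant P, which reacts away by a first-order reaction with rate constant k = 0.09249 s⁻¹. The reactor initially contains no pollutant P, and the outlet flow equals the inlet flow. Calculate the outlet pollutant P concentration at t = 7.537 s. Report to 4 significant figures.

0.4182 mg/L

Accumulation = in − out − consumed: V dC/dt = Q C_in − Q C − k V C.
This is linear with rate a = Q/V + k = 0.146417 s⁻¹.
C_ss = Q C_in/(Q + kV) = 0.625762 mg/L; C(t) = C_ss + (C₀ − C_ss) e^(−a t).
C(7.537) = 0.625762 + (-0.625762)·e^(−0.146417·7.537) = 0.625762 + (-0.625762)·0.331693 = 0.418202 mg/L.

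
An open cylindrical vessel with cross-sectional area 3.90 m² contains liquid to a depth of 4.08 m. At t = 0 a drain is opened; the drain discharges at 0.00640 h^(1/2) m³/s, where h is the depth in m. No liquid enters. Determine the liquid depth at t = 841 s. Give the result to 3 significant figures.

1.77 m

Mass balance (ρ constant): A dh/dt = −0.00640 √h.
Separate and integrate: 2(√h − √h₀) = −(0.00640/A) t.
√h = √4.08 − 0.00640·841/(2·3.90) = 2.0199 − 0.69005 = 1.3298.
h = 1.3298² = 1.7685 m.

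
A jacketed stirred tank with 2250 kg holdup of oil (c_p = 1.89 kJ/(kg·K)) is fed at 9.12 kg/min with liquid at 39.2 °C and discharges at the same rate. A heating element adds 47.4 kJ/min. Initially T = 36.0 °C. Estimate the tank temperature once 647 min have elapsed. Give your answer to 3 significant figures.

Energy balance: M c_p dT/dt = ṁ c_p (T_in − T) + 47.4.
τ = M/ṁ = 246.71 min; T_ss = T_in + Q̇/(ṁ c_p) = 39.2 + 47.4/(9.12·1.89) = 41.950 °C.
T approaches T_ss exponentially: T(t) = T_ss + (T₀ − T_ss) e^(−t/τ).
T(647) = 41.950 + (-5.9499)·e^(−647/246.71) = 41.950 + (-5.9499)·0.072621 = 41.518 °C.

41.5 °C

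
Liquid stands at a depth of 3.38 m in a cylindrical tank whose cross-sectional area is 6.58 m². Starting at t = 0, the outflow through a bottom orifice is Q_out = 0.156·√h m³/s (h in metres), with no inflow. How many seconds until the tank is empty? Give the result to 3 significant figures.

A dh/dt = −Q_out = −0.156 √h.
∫ h^(−1/2) dh = −(0.156/A) ∫ dt, giving 2√h = 2√h₀ − (0.156/A) t.
Tank is empty when √h = 0: t_empty = 2A√h₀/0.156.
t_empty = 2·6.58·√3.38/0.156 = 13.160·1.8385/0.156 = 155.09 s.

155 s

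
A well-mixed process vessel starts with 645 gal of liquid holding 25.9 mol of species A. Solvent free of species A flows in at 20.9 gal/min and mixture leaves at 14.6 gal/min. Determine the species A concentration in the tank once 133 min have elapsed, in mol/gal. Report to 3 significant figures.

Let m(t) be the amount of species A. Volume: V(t) = V₀ + (Q_in − Q_out) t = 645 + 6.3000 t; V(133) = 1482.9 gal.
Solute balance: dm/dt = 0 − Q_out C = −Q_out m/V(t).
Separate: dm/m = −Q_out dt/V(t) ⇒ ln(m/m₀) = −(Q_out/(Q_in−Q_out)) ln(V/V₀).
m = m₀ (V₀/V)^(Q_out/(Q_in−Q_out)) = 25.9 × (645/1482.9)^(2.3175) = 3.7620 mol.
C = m/V = 3.7620/1482.9 = 0.0025369 mol/gal.

0.00254 mol/gal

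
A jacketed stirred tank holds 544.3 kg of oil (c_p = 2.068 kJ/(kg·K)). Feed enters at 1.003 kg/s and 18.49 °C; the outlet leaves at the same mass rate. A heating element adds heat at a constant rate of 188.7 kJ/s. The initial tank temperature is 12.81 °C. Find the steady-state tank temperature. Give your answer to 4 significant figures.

Heat balance on the well-mixed liquid: M c_p dT/dt = ṁ c_p (T_in − T) + 188.7.
At steady state dT/dt = 0 ⇒ T_ss = T_in + Q̇/(ṁ c_p) = 18.49 + 188.7/(1.003·2.068) = 109.465 °C.

109.5 °C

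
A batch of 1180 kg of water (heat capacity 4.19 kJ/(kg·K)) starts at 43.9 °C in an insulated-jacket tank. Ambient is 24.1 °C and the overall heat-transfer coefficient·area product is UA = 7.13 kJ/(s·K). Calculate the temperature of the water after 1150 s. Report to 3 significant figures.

27.9 °C

M c_p dT/dt = −UA(T − T_amb).
dT/dt = (T_ss − T)/τ with T_ss = T_amb = 24.100 °C, τ = M c_p/UA = 1180·4.19/7.13 = 693.44 s.
Solution: T(t) = T_ss + (T₀ − T_ss) e^(−t/τ).
T(1150) = 24.100 + (19.800)·0.19044 = 27.871 °C.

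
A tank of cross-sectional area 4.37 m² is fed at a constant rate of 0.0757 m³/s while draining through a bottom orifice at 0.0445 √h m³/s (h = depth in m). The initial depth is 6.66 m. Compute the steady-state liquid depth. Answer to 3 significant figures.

Level balance: A dh/dt = 0.0757 − 0.0445 √h. Setting dh/dt = 0:
Q_in = 0.0445 √h_ss ⇒ √h_ss = 0.0757/0.0445 = 1.7011.
h_ss = 1.7011² = 2.8938 m. (Since h₀ = 6.66 m > h_ss, the level will fall toward this value.)

2.89 m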